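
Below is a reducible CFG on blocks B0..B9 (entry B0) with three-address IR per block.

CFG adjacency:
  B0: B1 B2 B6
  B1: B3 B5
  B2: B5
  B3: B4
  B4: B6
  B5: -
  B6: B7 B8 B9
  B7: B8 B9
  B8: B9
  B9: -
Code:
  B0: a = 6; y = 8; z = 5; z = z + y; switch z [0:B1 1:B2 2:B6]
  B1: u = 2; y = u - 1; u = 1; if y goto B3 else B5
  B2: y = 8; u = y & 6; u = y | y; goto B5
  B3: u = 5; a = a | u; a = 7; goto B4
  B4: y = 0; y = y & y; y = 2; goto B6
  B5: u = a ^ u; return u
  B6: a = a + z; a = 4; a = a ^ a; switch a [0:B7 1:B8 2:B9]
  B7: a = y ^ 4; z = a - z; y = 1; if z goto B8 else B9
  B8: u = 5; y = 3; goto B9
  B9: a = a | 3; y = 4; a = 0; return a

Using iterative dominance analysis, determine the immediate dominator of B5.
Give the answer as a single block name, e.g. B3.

Answer: B0

Analysis:
idom tree: B1←B0 B2←B0 B3←B1 B4←B3 B5←B0 B6←B0 B7←B6 B8←B6 B9←B6
Join-block Dom:
  B5: preds {B1,B2}: {B0,B1} ∩ {B0,B2} = {B0}; idom=B0
  B6: preds {B0,B4}: {B0} ∩ {B0,B1,B3,B4} = {B0}; idom=B0
  B8: preds {B6,B7}: {B0,B6} ∩ {B0,B6,B7} = {B0,B6}; idom=B6
  B9: preds {B6,B7,B8}: {B0,B6} ∩ {B0,B6,B7} ∩ {B0,B6,B8} = {B0,B6}; idom=B6

idom(B5) = B0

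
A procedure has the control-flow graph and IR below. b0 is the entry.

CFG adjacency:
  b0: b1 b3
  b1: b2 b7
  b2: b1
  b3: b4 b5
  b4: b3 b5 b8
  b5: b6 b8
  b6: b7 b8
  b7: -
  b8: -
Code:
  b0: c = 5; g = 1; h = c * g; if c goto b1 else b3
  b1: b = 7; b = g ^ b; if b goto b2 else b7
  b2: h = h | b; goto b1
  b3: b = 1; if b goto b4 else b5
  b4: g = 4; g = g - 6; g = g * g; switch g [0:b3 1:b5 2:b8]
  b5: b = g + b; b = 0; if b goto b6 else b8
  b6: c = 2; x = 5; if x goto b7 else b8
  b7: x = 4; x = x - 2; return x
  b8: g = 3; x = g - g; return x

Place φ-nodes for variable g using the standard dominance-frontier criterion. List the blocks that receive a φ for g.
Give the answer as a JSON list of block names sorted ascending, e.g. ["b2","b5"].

Answer: ["b3", "b5", "b7", "b8"]

Derivation:
idom tree: b1←b0 b2←b1 b3←b0 b4←b3 b5←b3 b6←b5 b7←b0 b8←b3
Dom at joins:
  b1: preds {b0,b2}: {b0} ∩ {b0,b1,b2} = {b0}; idom=b0
  b3: preds {b0,b4}: {b0} ∩ {b0,b3,b4} = {b0}; idom=b0
  b5: preds {b3,b4}: {b0,b3} ∩ {b0,b3,b4} = {b0,b3}; idom=b3
  b7: preds {b1,b6}: {b0,b1} ∩ {b0,b3,b5,b6} = {b0}; idom=b0
  b8: preds {b4,b5,b6}: {b0,b3,b4} ∩ {b0,b3,b5} ∩ {b0,b3,b5,b6} = {b0,b3}; idom=b3

Frontier:
  join b1 pred b0: · stop@b0
  join b1 pred b2: b2→b1 stop@b0
  join b3 pred b0: · stop@b0
  join b3 pred b4: b4→b3 stop@b0
  join b5 pred b3: · stop@b3
  join b5 pred b4: b4 stop@b3
  join b7 pred b1: b1 stop@b0
  join b7 pred b6: b6→b5→b3 stop@b0
  join b8 pred b4: b4 stop@b3
  join b8 pred b5: b5 stop@b3
  join b8 pred b6: b6→b5 stop@b3
  b0: DF=∅
  b1: DF={b1,b7}
  b2: DF={b1}
  b3: DF={b3,b7}
  b4: DF={b3,b5,b8}
  b5: DF={b7,b8}
  b6: DF={b7,b8}
  b7: DF=∅
  b8: DF=∅

φ for g: defs {b0,b4,b8}
  DF⁺ = {b3,b5,b7,b8}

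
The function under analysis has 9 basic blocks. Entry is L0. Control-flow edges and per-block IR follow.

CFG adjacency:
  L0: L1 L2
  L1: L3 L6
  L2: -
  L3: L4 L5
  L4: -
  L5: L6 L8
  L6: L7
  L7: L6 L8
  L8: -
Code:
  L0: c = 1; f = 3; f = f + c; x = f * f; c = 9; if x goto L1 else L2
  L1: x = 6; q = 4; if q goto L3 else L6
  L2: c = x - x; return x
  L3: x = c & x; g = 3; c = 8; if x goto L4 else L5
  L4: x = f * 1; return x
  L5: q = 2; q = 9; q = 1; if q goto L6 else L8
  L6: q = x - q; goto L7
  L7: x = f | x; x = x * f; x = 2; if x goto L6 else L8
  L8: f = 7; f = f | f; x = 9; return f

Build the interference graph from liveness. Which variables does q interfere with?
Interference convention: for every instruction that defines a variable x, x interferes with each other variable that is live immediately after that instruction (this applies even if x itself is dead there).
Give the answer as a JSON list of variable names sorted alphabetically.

Answer: ["c", "f", "x"]

Working:
Block summaries:
  L0 def {c,f,x} use ∅
  L1 def {q,x} use ∅
  L2 def {c} use {x}
  L3 def {c,g,x} use {c,x}
  L4 def {x} use {f}
  L5 def {q} use ∅
  L6 def {q} use {q,x}
  L7 def {x} use {f,x}
  L8 def {f,x} use ∅

Backward fixpoint:
  live L0: ∅→{c,f,x}
  live L1: {c,f}→{c,f,q,x}
  live L2: {x}→∅
  live L3: {c,f,x}→{f,x}
  live L4: {f}→∅
  live L5: {f,x}→{f,q,x}
  live L6: {f,q,x}→{f,q,x}
  live L7: {f,q,x}→{f,q,x}
  live L8: ∅→∅

Conflict graph:
  c↔{f,q,x}
  f↔{c,g,q,x}
  g↔{f,x}
  q↔{c,f,x}
  x↔{c,f,g,q}

N(q) = ["c", "f", "x"]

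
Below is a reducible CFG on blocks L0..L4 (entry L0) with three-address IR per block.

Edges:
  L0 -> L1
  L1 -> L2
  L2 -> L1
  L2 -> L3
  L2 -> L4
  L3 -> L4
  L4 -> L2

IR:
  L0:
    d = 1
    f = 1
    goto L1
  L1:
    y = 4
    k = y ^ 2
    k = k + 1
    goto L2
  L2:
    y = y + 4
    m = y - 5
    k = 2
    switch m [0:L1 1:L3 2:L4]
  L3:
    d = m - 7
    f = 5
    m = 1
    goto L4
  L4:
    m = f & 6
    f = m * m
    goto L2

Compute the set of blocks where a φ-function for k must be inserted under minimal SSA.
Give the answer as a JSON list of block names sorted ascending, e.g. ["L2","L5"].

Answer: ["L1", "L2"]

Analysis:
idom tree: L1←L0 L2←L1 L3←L2 L4←L2
Dom at joins:
  L1: preds {L0,L2}: {L0} ∩ {L0,L1,L2} = {L0}; idom=L0
  L2: preds {L1,L4}: {L0,L1} ∩ {L0,L1,L2,L4} = {L0,L1}; idom=L1
  L4: preds {L2,L3}: {L0,L1,L2} ∩ {L0,L1,L2,L3} = {L0,L1,L2}; idom=L2

Frontier:
  L1←L0: walk · to L0
  L1←L2: walk L2→L1 to L0
  L2←L1: walk · to L1
  L2←L4: walk L4→L2 to L1
  L4←L2: walk · to L2
  L4←L3: walk L3 to L2
  DF(L0)=∅
  DF(L1)={L1}
  DF(L2)={L1,L2}
  DF(L3)={L4}
  DF(L4)={L2}

φ for k: defs {L1,L2}
  DF⁺ = {L1,L2}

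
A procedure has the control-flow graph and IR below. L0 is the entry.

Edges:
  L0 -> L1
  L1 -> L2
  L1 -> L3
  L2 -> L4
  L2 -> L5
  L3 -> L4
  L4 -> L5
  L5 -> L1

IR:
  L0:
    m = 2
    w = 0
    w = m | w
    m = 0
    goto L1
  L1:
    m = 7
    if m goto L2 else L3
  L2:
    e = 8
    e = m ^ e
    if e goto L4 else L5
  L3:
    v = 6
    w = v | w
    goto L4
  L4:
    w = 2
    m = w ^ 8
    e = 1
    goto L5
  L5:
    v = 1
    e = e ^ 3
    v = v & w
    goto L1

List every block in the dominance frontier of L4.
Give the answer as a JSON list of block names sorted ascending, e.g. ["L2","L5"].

Answer: ["L5"]

Derivation:
idom tree: L1←L0 L2←L1 L3←L1 L4←L1 L5←L1
Dom at joins:
  L1: preds {L0,L5}: {L0} ∩ {L0,L1,L5} = {L0}; idom=L0
  L4: preds {L2,L3}: {L0,L1,L2} ∩ {L0,L1,L3} = {L0,L1}; idom=L1
  L5: preds {L2,L4}: {L0,L1,L2} ∩ {L0,L1,L4} = {L0,L1}; idom=L1

DF derivation:
  join L1 pred L0: · stop@L0
  join L1 pred L5: L5→L1 stop@L0
  join L4 pred L2: L2 stop@L1
  join L4 pred L3: L3 stop@L1
  join L5 pred L2: L2 stop@L1
  join L5 pred L4: L4 stop@L1
  L0 → ∅
  L1 → {L1}
  L2 → {L4,L5}
  L3 → {L4}
  L4 → {L5}
  L5 → {L1}

DF(L4) = ["L5"]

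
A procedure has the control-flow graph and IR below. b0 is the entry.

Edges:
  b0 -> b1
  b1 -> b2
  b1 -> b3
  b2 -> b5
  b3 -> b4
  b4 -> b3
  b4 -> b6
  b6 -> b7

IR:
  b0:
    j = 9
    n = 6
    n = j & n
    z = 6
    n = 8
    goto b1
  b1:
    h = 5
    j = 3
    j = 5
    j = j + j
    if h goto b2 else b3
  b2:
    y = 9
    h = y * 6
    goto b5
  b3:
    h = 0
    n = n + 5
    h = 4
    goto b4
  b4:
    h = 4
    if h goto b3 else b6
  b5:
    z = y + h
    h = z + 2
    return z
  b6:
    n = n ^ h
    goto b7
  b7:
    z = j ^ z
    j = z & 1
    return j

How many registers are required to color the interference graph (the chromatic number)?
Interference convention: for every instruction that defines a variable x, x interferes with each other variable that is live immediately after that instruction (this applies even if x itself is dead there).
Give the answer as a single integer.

Answer: 4

Derivation:
Block summaries:
  b0: def={j,n,z} ue=∅
  b1: def={h,j} ue=∅
  b2: def={h,y} ue=∅
  b3: def={h,n} ue={n}
  b4: def={h} ue=∅
  b5: def={h,z} ue={h,y}
  b6: def={n} ue={h,n}
  b7: def={j,z} ue={j,z}

Backward fixpoint:
  b0: in=∅ out={n,z}
  b1: in={n,z} out={j,n,z}
  b2: in=∅ out={h,y}
  b3: in={j,n,z} out={j,n,z}
  b4: in={j,n,z} out={h,j,n,z}
  b5: in={h,y} out=∅
  b6: in={h,j,n,z} out={j,z}
  b7: in={j,z} out=∅

Interference:
  h: {j,n,y,z}
  j: {h,n,z}
  n: {h,j,z}
  y: {h}
  z: {h,j,n}

Chromatic number:
  {h,j,n,z} pairwise interfere (4-clique) ⇒ χ ≥ 4
  4-colouring: R0={h}  R1={j,y}  R2={n}  R3={z}
  χ = 4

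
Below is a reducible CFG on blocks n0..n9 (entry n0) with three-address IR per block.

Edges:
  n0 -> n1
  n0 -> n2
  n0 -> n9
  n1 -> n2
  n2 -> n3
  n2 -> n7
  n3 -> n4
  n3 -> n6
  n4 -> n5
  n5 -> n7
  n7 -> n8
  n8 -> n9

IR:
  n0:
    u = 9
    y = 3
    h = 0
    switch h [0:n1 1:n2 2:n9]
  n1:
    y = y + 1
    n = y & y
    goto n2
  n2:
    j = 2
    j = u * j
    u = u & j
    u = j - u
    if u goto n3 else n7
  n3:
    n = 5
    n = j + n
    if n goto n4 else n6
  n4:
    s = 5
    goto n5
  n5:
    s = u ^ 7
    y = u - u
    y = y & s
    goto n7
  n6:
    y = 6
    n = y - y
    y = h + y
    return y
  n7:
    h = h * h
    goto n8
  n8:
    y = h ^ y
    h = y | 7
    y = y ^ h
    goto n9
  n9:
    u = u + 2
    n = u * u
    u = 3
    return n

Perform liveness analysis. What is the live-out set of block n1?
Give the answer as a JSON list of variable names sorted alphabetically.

Block summaries:
  n0: def={h,u,y} ue=∅
  n1: def={n,y} ue={y}
  n2: def={j,u} ue={u}
  n3: def={n} ue={j}
  n4: def={s} ue=∅
  n5: def={s,y} ue={u}
  n6: def={n,y} ue={h}
  n7: def={h} ue={h}
  n8: def={h,y} ue={h,y}
  n9: def={n,u} ue={u}

Live sets:
  live n0: ∅→{h,u,y}
  live n1: {h,u,y}→{h,u,y}
  live n2: {h,u,y}→{h,j,u,y}
  live n3: {h,j,u}→{h,u}
  live n4: {h,u}→{h,u}
  live n5: {h,u}→{h,u,y}
  live n6: {h}→∅
  live n7: {h,u,y}→{h,u,y}
  live n8: {h,u,y}→{u}
  live n9: {u}→∅

live-out(n1) = ["h", "u", "y"]

Answer: ["h", "u", "y"]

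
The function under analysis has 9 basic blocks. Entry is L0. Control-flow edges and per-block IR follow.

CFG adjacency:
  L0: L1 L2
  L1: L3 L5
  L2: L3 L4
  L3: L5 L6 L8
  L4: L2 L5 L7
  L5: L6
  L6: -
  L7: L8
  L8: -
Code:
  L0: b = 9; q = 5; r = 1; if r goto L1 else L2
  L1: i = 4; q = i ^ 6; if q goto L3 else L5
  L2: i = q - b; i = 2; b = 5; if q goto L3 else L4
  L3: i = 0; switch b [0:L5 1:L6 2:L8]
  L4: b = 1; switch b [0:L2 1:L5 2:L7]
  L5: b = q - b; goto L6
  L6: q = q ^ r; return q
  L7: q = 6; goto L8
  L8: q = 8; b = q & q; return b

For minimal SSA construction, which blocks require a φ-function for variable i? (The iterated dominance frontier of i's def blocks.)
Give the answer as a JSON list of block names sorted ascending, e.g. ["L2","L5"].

idom tree: L1←L0 L2←L0 L3←L0 L4←L2 L5←L0 L6←L0 L7←L4 L8←L0
Join-block Dom:
  L2: preds {L0,L4}: {L0} ∩ {L0,L2,L4} = {L0}; idom=L0
  L3: preds {L1,L2}: {L0,L1} ∩ {L0,L2} = {L0}; idom=L0
  L5: preds {L1,L3,L4}: {L0,L1} ∩ {L0,L3} ∩ {L0,L2,L4} = {L0}; idom=L0
  L6: preds {L3,L5}: {L0,L3} ∩ {L0,L5} = {L0}; idom=L0
  L8: preds {L3,L7}: {L0,L3} ∩ {L0,L2,L4,L7} = {L0}; idom=L0

DF derivation:
  L2←L0: walk · to L0
  L2←L4: walk L4→L2 to L0
  L3←L1: walk L1 to L0
  L3←L2: walk L2 to L0
  L5←L1: walk L1 to L0
  L5←L3: walk L3 to L0
  L5←L4: walk L4→L2 to L0
  L6←L3: walk L3 to L0
  L6←L5: walk L5 to L0
  L8←L3: walk L3 to L0
  L8←L7: walk L7→L4→L2 to L0
  DF(L0)=∅
  DF(L1)={L3,L5}
  DF(L2)={L2,L3,L5,L8}
  DF(L3)={L5,L6,L8}
  DF(L4)={L2,L5,L8}
  DF(L5)={L6}
  DF(L6)=∅
  DF(L7)={L8}
  DF(L8)=∅

φ for i: defs {L1,L2,L3}
  DF⁺ = {L2,L3,L5,L6,L8}

Answer: ["L2", "L3", "L5", "L6", "L8"]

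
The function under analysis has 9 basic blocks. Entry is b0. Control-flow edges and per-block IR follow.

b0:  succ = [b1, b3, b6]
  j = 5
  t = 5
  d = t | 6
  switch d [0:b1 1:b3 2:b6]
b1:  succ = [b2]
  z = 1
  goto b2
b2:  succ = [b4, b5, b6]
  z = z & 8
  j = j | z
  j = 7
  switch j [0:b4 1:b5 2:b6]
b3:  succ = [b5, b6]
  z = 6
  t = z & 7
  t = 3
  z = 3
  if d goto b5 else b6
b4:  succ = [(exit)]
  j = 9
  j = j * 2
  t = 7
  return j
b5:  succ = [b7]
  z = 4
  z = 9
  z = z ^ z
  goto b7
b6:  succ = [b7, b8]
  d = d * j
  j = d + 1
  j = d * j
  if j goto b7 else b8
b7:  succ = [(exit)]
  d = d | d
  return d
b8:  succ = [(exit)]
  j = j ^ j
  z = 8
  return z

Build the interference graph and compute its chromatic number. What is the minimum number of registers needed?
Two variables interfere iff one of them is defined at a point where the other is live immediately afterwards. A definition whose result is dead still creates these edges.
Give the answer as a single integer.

Answer: 3

Working:
def/use:
  b0: def={d,j,t} ue=∅
  b1: def={z} ue=∅
  b2: def={j,z} ue={j,z}
  b3: def={t,z} ue={d}
  b4: def={j,t} ue=∅
  b5: def={z} ue=∅
  b6: def={d,j} ue={d,j}
  b7: def={d} ue={d}
  b8: def={j,z} ue={j}

Liveness:
  live b0: ∅→{d,j}
  live b1: {d,j}→{d,j,z}
  live b2: {d,j,z}→{d,j}
  live b3: {d,j}→{d,j}
  live b4: ∅→∅
  live b5: {d}→{d}
  live b6: {d,j}→{d,j}
  live b7: {d}→∅
  live b8: {j}→∅

Interference:
  d↔{j,t,z}
  j↔{d,t,z}
  t↔{d,j}
  z↔{d,j}

Colouring:
  clique {d,j,t} ⇒ need ≥ 3
  assign d→R0 j→R1 t→R2 z→R2 — no edge inside a register ⇒ χ ≤ 3
  χ = 3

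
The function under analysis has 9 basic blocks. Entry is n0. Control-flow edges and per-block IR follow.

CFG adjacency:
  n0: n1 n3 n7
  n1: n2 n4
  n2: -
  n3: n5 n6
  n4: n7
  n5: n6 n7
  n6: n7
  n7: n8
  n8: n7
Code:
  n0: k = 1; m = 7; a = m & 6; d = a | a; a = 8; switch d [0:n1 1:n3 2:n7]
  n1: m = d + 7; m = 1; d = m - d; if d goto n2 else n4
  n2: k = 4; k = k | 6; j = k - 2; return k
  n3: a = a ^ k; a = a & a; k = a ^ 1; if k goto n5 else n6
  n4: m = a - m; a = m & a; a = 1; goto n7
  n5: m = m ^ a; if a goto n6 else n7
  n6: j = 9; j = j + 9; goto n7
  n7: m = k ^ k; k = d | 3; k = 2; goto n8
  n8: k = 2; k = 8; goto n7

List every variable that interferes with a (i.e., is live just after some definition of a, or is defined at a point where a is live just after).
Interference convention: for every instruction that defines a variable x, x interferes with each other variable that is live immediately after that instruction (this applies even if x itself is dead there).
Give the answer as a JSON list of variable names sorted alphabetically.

def/use:
  n0: {a,d,k,m} / ∅
  n1: {d,m} / {d}
  n2: {j,k} / ∅
  n3: {a,k} / {a,k}
  n4: {a,m} / {a,m}
  n5: {m} / {a,m}
  n6: {j} / ∅
  n7: {k,m} / {d,k}
  n8: {k} / ∅

Backward fixpoint:
  n0 li=∅ lo={a,d,k,m}
  n1 li={a,d,k} lo={a,d,k,m}
  n2 li=∅ lo=∅
  n3 li={a,d,k,m} lo={a,d,k,m}
  n4 li={a,d,k,m} lo={d,k}
  n5 li={a,d,k,m} lo={d,k}
  n6 li={d,k} lo={d,k}
  n7 li={d,k} lo={d}
  n8 li={d} lo={d,k}

Interference:
  a — {d,k,m}
  d — {a,j,k,m}
  j — {d,k}
  k — {a,d,j,m}
  m — {a,d,k}

N(a) = ["d", "k", "m"]

Answer: ["d", "k", "m"]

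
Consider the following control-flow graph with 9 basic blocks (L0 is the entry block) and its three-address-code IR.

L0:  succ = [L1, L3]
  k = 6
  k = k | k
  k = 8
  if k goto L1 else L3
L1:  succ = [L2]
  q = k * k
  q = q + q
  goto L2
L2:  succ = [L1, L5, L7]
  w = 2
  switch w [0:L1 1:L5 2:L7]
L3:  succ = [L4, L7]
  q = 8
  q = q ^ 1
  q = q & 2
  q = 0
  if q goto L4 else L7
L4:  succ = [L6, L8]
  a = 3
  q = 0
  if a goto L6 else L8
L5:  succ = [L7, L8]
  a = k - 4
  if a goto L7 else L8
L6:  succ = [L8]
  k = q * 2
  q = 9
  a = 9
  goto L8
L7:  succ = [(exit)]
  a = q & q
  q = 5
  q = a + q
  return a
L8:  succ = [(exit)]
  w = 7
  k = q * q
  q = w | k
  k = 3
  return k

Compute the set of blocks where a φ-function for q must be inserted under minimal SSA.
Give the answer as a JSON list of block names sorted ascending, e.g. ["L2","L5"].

Answer: ["L1", "L7", "L8"]

Working:
idom tree: L1←L0 L2←L1 L3←L0 L4←L3 L5←L2 L6←L4 L7←L0 L8←L0
Dom∩ at merges:
  L1: preds {L0,L2}: {L0} ∩ {L0,L1,L2} = {L0}; idom=L0
  L7: preds {L2,L3,L5}: {L0,L1,L2} ∩ {L0,L3} ∩ {L0,L1,L2,L5} = {L0}; idom=L0
  L8: preds {L4,L5,L6}: {L0,L3,L4} ∩ {L0,L1,L2,L5} ∩ {L0,L3,L4,L6} = {L0}; idom=L0

Frontier:
  L1←L0: walk · to L0
  L1←L2: walk L2→L1 to L0
  L7←L2: walk L2→L1 to L0
  L7←L3: walk L3 to L0
  L7←L5: walk L5→L2→L1 to L0
  L8←L4: walk L4→L3 to L0
  L8←L5: walk L5→L2→L1 to L0
  L8←L6: walk L6→L4→L3 to L0
  L0: DF=∅
  L1: DF={L1,L7,L8}
  L2: DF={L1,L7,L8}
  L3: DF={L7,L8}
  L4: DF={L8}
  L5: DF={L7,L8}
  L6: DF={L8}
  L7: DF=∅
  L8: DF=∅

φ for q: defs {L1,L3,L4,L6,L7,L8}
  DF⁺ = {L1,L7,L8}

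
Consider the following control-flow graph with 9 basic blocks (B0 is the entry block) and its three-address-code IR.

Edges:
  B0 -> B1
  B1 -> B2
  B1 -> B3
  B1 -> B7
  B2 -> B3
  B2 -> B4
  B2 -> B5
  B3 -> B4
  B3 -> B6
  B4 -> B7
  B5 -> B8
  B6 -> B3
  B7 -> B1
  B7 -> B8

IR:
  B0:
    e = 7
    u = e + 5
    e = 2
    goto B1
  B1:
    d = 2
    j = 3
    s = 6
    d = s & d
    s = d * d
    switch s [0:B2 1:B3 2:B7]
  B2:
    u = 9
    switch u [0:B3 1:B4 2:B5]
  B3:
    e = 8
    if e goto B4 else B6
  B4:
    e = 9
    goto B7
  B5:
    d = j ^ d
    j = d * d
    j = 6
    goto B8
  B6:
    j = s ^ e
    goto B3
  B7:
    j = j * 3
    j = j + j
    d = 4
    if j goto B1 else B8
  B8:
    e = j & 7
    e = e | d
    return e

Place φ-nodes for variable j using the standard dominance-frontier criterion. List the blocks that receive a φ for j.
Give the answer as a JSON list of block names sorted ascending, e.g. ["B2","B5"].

Answer: ["B1", "B3", "B4", "B7", "B8"]

Analysis:
idom tree: B1←B0 B2←B1 B3←B1 B4←B1 B5←B2 B6←B3 B7←B1 B8←B1
Join-block Dom:
  B1: preds {B0,B7}: {B0} ∩ {B0,B1,B7} = {B0}; idom=B0
  B3: preds {B1,B2,B6}: {B0,B1} ∩ {B0,B1,B2} ∩ {B0,B1,B3,B6} = {B0,B1}; idom=B1
  B4: preds {B2,B3}: {B0,B1,B2} ∩ {B0,B1,B3} = {B0,B1}; idom=B1
  B7: preds {B1,B4}: {B0,B1} ∩ {B0,B1,B4} = {B0,B1}; idom=B1
  B8: preds {B5,B7}: {B0,B1,B2,B5} ∩ {B0,B1,B7} = {B0,B1}; idom=B1

DF derivation:
  join B1 pred B0: · stop@B0
  join B1 pred B7: B7→B1 stop@B0
  join B3 pred B1: · stop@B1
  join B3 pred B2: B2 stop@B1
  join B3 pred B6: B6→B3 stop@B1
  join B4 pred B2: B2 stop@B1
  join B4 pred B3: B3 stop@B1
  join B7 pred B1: · stop@B1
  join B7 pred B4: B4 stop@B1
  join B8 pred B5: B5→B2 stop@B1
  join B8 pred B7: B7 stop@B1
  B0: DF=∅
  B1: DF={B1}
  B2: DF={B3,B4,B8}
  B3: DF={B3,B4}
  B4: DF={B7}
  B5: DF={B8}
  B6: DF={B3}
  B7: DF={B1,B8}
  B8: DF=∅

φ for j: defs {B1,B5,B6,B7}
  DF⁺ = {B1,B3,B4,B7,B8}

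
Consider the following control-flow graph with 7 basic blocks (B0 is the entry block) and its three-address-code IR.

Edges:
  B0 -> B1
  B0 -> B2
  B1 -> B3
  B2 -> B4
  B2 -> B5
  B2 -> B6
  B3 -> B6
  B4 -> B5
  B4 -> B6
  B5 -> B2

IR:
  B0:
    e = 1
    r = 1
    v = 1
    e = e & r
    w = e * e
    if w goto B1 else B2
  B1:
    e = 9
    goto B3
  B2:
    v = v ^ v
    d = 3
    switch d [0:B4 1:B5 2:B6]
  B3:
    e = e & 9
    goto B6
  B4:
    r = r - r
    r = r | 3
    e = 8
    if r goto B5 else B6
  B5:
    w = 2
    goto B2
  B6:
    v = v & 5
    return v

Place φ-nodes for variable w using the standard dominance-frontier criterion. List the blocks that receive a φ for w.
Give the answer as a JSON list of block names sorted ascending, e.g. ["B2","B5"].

idom tree: B1←B0 B2←B0 B3←B1 B4←B2 B5←B2 B6←B0
Join-block Dom:
  B2: preds {B0,B5}: {B0} ∩ {B0,B2,B5} = {B0}; idom=B0
  B5: preds {B2,B4}: {B0,B2} ∩ {B0,B2,B4} = {B0,B2}; idom=B2
  B6: preds {B2,B3,B4}: {B0,B2} ∩ {B0,B1,B3} ∩ {B0,B2,B4} = {B0}; idom=B0

DF walk-up:
  join B2 pred B0: · stop@B0
  join B2 pred B5: B5→B2 stop@B0
  join B5 pred B2: · stop@B2
  join B5 pred B4: B4 stop@B2
  join B6 pred B2: B2 stop@B0
  join B6 pred B3: B3→B1 stop@B0
  join B6 pred B4: B4→B2 stop@B0
  B0: DF=∅
  B1: DF={B6}
  B2: DF={B2,B6}
  B3: DF={B6}
  B4: DF={B5,B6}
  B5: DF={B2}
  B6: DF=∅

φ for w: defs {B0,B5}
  DF⁺ = {B2,B6}

Answer: ["B2", "B6"]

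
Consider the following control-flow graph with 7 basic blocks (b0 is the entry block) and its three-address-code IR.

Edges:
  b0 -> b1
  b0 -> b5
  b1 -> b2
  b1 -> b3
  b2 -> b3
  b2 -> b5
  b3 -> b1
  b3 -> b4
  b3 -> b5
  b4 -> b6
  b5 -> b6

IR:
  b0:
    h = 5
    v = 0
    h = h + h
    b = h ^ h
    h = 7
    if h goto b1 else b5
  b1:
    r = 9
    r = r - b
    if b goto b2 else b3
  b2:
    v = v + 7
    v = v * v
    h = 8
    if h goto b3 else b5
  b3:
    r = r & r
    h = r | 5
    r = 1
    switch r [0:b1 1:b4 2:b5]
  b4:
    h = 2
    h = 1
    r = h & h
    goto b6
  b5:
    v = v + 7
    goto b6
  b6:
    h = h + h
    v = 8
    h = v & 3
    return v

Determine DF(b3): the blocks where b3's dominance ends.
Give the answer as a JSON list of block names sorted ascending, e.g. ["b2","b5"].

idom tree: b1←b0 b2←b1 b3←b1 b4←b3 b5←b0 b6←b0
Join-block Dom:
  b1: preds {b0,b3}: {b0} ∩ {b0,b1,b3} = {b0}; idom=b0
  b3: preds {b1,b2}: {b0,b1} ∩ {b0,b1,b2} = {b0,b1}; idom=b1
  b5: preds {b0,b2,b3}: {b0} ∩ {b0,b1,b2} ∩ {b0,b1,b3} = {b0}; idom=b0
  b6: preds {b4,b5}: {b0,b1,b3,b4} ∩ {b0,b5} = {b0}; idom=b0

DF walk-up:
  b1←b0: walk · to b0
  b1←b3: walk b3→b1 to b0
  b3←b1: walk · to b1
  b3←b2: walk b2 to b1
  b5←b0: walk · to b0
  b5←b2: walk b2→b1 to b0
  b5←b3: walk b3→b1 to b0
  b6←b4: walk b4→b3→b1 to b0
  b6←b5: walk b5 to b0
  b0: DF=∅
  b1: DF={b1,b5,b6}
  b2: DF={b3,b5}
  b3: DF={b1,b5,b6}
  b4: DF={b6}
  b5: DF={b6}
  b6: DF=∅

DF(b3) = ["b1", "b5", "b6"]

Answer: ["b1", "b5", "b6"]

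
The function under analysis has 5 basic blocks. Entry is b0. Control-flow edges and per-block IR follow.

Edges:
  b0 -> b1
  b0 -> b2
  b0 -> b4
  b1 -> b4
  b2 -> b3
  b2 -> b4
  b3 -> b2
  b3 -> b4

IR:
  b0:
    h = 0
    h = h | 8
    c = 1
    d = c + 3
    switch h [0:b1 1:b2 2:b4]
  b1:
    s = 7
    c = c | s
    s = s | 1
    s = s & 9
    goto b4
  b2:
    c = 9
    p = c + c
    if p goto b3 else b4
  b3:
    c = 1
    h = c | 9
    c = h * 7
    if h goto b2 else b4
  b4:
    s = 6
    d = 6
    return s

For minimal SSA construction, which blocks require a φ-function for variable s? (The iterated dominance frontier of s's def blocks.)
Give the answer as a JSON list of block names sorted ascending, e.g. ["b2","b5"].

idom tree: b1←b0 b2←b0 b3←b2 b4←b0
Dom∩ at merges:
  b2: preds {b0,b3}: {b0} ∩ {b0,b2,b3} = {b0}; idom=b0
  b4: preds {b0,b1,b2,b3}: {b0} ∩ {b0,b1} ∩ {b0,b2} ∩ {b0,b2,b3} = {b0}; idom=b0

DF derivation:
  join b2 pred b0: · stop@b0
  join b2 pred b3: b3→b2 stop@b0
  join b4 pred b0: · stop@b0
  join b4 pred b1: b1 stop@b0
  join b4 pred b2: b2 stop@b0
  join b4 pred b3: b3→b2 stop@b0
  b0: DF=∅
  b1: DF={b4}
  b2: DF={b2,b4}
  b3: DF={b2,b4}
  b4: DF=∅

φ for s: defs {b1,b4}
  DF⁺ = {b4}

Answer: ["b4"]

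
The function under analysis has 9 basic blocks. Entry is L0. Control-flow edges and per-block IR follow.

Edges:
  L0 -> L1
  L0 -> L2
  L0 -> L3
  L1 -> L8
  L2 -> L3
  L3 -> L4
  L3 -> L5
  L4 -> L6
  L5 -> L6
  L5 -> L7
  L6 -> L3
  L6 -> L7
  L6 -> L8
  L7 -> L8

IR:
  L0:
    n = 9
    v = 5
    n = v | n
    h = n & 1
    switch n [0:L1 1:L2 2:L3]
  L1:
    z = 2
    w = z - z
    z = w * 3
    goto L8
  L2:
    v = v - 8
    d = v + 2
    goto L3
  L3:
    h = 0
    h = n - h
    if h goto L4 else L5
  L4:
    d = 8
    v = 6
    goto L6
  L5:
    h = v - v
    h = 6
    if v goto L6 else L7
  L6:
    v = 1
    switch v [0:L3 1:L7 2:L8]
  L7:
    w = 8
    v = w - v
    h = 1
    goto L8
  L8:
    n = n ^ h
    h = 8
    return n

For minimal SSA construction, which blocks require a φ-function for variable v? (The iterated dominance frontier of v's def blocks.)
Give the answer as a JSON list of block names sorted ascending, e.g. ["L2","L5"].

idom tree: L1←L0 L2←L0 L3←L0 L4←L3 L5←L3 L6←L3 L7←L3 L8←L0
Join-block Dom:
  L3: preds {L0,L2,L6}: {L0} ∩ {L0,L2} ∩ {L0,L3,L6} = {L0}; idom=L0
  L6: preds {L4,L5}: {L0,L3,L4} ∩ {L0,L3,L5} = {L0,L3}; idom=L3
  L7: preds {L5,L6}: {L0,L3,L5} ∩ {L0,L3,L6} = {L0,L3}; idom=L3
  L8: preds {L1,L6,L7}: {L0,L1} ∩ {L0,L3,L6} ∩ {L0,L3,L7} = {L0}; idom=L0

DF derivation:
  join L3 pred L0: · stop@L0
  join L3 pred L2: L2 stop@L0
  join L3 pred L6: L6→L3 stop@L0
  join L6 pred L4: L4 stop@L3
  join L6 pred L5: L5 stop@L3
  join L7 pred L5: L5 stop@L3
  join L7 pred L6: L6 stop@L3
  join L8 pred L1: L1 stop@L0
  join L8 pred L6: L6→L3 stop@L0
  join L8 pred L7: L7→L3 stop@L0
  L0 → ∅
  L1 → {L8}
  L2 → {L3}
  L3 → {L3,L8}
  L4 → {L6}
  L5 → {L6,L7}
  L6 → {L3,L7,L8}
  L7 → {L8}
  L8 → ∅

φ for v: defs {L0,L2,L4,L6,L7}
  DF⁺ = {L3,L6,L7,L8}

Answer: ["L3", "L6", "L7", "L8"]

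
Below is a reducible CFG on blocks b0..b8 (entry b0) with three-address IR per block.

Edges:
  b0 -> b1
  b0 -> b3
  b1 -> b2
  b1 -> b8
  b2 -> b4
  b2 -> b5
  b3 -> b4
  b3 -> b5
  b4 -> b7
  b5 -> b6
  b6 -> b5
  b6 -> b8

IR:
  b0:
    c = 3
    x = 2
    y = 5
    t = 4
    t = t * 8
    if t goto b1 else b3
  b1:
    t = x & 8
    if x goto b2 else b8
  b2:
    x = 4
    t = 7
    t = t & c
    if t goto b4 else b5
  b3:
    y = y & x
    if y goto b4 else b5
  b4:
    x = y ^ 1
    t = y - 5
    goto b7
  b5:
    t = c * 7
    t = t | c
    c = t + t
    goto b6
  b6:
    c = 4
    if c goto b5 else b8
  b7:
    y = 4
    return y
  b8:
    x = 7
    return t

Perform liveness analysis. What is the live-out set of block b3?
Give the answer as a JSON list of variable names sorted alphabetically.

Per-block:
  b0: {c,t,x,y} / ∅
  b1: {t} / {x}
  b2: {t,x} / {c}
  b3: {y} / {x,y}
  b4: {t,x} / {y}
  b5: {c,t} / {c}
  b6: {c} / ∅
  b7: {y} / ∅
  b8: {x} / {t}

Backward fixpoint:
  b0 li=∅ lo={c,x,y}
  b1 li={c,x,y} lo={c,t,y}
  b2 li={c,y} lo={c,y}
  b3 li={c,x,y} lo={c,y}
  b4 li={y} lo=∅
  b5 li={c} lo={t}
  b6 li={t} lo={c,t}
  b7 li=∅ lo=∅
  b8 li={t} lo=∅

live-out(b3) = ["c", "y"]

Answer: ["c", "y"]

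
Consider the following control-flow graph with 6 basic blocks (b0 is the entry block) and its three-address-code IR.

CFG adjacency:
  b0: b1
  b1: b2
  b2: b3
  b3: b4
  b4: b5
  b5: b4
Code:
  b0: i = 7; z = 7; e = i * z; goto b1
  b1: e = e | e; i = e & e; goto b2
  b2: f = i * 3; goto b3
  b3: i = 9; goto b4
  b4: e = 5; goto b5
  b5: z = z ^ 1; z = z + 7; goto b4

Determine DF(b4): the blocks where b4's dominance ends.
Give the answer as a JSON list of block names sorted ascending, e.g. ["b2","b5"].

idom tree: b1←b0 b2←b1 b3←b2 b4←b3 b5←b4
Dom at joins:
  b4: preds {b3,b5}: {b0,b1,b2,b3} ∩ {b0,b1,b2,b3,b4,b5} = {b0,b1,b2,b3}; idom=b3

DF derivation:
  b4←b3: walk · to b3
  b4←b5: walk b5→b4 to b3
  b0 → ∅
  b1 → ∅
  b2 → ∅
  b3 → ∅
  b4 → {b4}
  b5 → {b4}

DF(b4) = ["b4"]

Answer: ["b4"]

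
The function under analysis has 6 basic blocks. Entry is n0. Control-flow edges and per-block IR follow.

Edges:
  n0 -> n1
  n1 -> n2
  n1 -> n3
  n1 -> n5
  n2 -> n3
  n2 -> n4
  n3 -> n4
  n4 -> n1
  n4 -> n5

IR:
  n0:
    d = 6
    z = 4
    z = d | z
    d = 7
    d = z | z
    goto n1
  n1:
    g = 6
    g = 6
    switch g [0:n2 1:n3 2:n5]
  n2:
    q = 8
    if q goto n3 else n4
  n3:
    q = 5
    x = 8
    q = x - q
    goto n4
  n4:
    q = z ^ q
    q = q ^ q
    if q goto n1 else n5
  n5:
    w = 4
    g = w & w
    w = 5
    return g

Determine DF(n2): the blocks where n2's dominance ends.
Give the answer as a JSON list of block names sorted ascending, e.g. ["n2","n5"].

Answer: ["n3", "n4"]

Derivation:
idom tree: n1←n0 n2←n1 n3←n1 n4←n1 n5←n1
Join-block Dom:
  n1: preds {n0,n4}: {n0} ∩ {n0,n1,n4} = {n0}; idom=n0
  n3: preds {n1,n2}: {n0,n1} ∩ {n0,n1,n2} = {n0,n1}; idom=n1
  n4: preds {n2,n3}: {n0,n1,n2} ∩ {n0,n1,n3} = {n0,n1}; idom=n1
  n5: preds {n1,n4}: {n0,n1} ∩ {n0,n1,n4} = {n0,n1}; idom=n1

DF derivation:
  n1←n0: walk · to n0
  n1←n4: walk n4→n1 to n0
  n3←n1: walk · to n1
  n3←n2: walk n2 to n1
  n4←n2: walk n2 to n1
  n4←n3: walk n3 to n1
  n5←n1: walk · to n1
  n5←n4: walk n4 to n1
  DF(n0)=∅
  DF(n1)={n1}
  DF(n2)={n3,n4}
  DF(n3)={n4}
  DF(n4)={n1,n5}
  DF(n5)=∅

DF(n2) = ["n3", "n4"]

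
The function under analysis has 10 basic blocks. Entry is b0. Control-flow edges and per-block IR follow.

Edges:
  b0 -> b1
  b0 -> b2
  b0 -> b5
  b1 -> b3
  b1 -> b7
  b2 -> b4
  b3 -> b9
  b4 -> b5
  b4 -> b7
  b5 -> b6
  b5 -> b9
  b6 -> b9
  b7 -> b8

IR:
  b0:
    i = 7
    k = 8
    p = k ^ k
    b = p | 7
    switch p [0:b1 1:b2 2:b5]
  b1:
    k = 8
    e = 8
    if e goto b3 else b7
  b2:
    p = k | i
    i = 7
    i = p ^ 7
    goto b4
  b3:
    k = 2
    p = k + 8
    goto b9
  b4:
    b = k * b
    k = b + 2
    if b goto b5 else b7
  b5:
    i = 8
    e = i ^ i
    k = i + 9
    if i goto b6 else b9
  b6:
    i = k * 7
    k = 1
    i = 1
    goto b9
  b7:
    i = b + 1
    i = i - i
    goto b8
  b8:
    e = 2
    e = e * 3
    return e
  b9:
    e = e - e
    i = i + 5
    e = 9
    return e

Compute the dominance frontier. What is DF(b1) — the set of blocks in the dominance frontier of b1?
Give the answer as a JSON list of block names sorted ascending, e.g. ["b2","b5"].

idom tree: b1←b0 b2←b0 b3←b1 b4←b2 b5←b0 b6←b5 b7←b0 b8←b7 b9←b0
Dom∩ at merges:
  b5: preds {b0,b4}: {b0} ∩ {b0,b2,b4} = {b0}; idom=b0
  b7: preds {b1,b4}: {b0,b1} ∩ {b0,b2,b4} = {b0}; idom=b0
  b9: preds {b3,b5,b6}: {b0,b1,b3} ∩ {b0,b5} ∩ {b0,b5,b6} = {b0}; idom=b0

DF walk-up:
  join b5 pred b0: · stop@b0
  join b5 pred b4: b4→b2 stop@b0
  join b7 pred b1: b1 stop@b0
  join b7 pred b4: b4→b2 stop@b0
  join b9 pred b3: b3→b1 stop@b0
  join b9 pred b5: b5 stop@b0
  join b9 pred b6: b6→b5 stop@b0
  b0: DF=∅
  b1: DF={b7,b9}
  b2: DF={b5,b7}
  b3: DF={b9}
  b4: DF={b5,b7}
  b5: DF={b9}
  b6: DF={b9}
  b7: DF=∅
  b8: DF=∅
  b9: DF=∅

DF(b1) = ["b7", "b9"]

Answer: ["b7", "b9"]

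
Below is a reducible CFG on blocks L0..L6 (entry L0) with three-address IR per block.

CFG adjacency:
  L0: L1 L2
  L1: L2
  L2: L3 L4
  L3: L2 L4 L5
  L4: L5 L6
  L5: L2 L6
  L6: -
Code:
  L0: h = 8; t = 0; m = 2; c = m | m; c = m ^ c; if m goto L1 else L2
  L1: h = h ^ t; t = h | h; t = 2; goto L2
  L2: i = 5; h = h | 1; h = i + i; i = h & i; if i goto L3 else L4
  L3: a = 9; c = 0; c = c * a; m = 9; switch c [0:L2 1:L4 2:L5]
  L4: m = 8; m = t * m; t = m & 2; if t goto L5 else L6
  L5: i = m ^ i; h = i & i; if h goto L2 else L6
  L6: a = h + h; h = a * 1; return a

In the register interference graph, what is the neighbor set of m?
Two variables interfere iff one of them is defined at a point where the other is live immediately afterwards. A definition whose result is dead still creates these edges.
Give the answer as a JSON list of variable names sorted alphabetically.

Per-block:
  L0: def={c,h,m,t} ue=∅
  L1: def={h,t} ue={h,t}
  L2: def={h,i} ue={h}
  L3: def={a,c,m} ue=∅
  L4: def={m,t} ue={t}
  L5: def={h,i} ue={i,m}
  L6: def={a,h} ue={h}

Backward fixpoint:
  L0: in=∅ out={h,t}
  L1: in={h,t} out={h,t}
  L2: in={h,t} out={h,i,t}
  L3: in={h,i,t} out={h,i,m,t}
  L4: in={h,i,t} out={h,i,m,t}
  L5: in={i,m,t} out={h,t}
  L6: in={h} out=∅

Interfere edges:
  a↔{c,h,i,t}
  c↔{a,h,i,m,t}
  h↔{a,c,i,m,t}
  i↔{a,c,h,m,t}
  m↔{c,h,i,t}
  t↔{a,c,h,i,m}

N(m) = ["c", "h", "i", "t"]

Answer: ["c", "h", "i", "t"]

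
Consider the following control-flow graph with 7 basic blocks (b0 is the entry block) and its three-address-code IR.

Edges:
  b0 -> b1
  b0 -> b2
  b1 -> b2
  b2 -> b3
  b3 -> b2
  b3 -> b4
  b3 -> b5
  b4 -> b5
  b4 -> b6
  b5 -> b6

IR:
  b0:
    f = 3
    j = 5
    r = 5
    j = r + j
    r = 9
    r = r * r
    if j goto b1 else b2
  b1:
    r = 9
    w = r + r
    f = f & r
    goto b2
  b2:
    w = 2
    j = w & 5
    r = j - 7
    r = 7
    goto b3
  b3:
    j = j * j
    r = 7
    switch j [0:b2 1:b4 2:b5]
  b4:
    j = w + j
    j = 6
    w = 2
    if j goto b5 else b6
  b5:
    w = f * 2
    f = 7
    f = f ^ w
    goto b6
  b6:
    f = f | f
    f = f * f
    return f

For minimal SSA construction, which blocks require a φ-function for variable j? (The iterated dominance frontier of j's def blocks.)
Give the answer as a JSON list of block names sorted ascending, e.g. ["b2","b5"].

Answer: ["b2", "b5", "b6"]

Working:
idom tree: b1←b0 b2←b0 b3←b2 b4←b3 b5←b3 b6←b3
Dom∩ at merges:
  b2: preds {b0,b1,b3}: {b0} ∩ {b0,b1} ∩ {b0,b2,b3} = {b0}; idom=b0
  b5: preds {b3,b4}: {b0,b2,b3} ∩ {b0,b2,b3,b4} = {b0,b2,b3}; idom=b3
  b6: preds {b4,b5}: {b0,b2,b3,b4} ∩ {b0,b2,b3,b5} = {b0,b2,b3}; idom=b3

DF walk-up:
  b2←b0: walk · to b0
  b2←b1: walk b1 to b0
  b2←b3: walk b3→b2 to b0
  b5←b3: walk · to b3
  b5←b4: walk b4 to b3
  b6←b4: walk b4 to b3
  b6←b5: walk b5 to b3
  b0: DF=∅
  b1: DF={b2}
  b2: DF={b2}
  b3: DF={b2}
  b4: DF={b5,b6}
  b5: DF={b6}
  b6: DF=∅

φ for j: defs {b0,b2,b3,b4}
  DF⁺ = {b2,b5,b6}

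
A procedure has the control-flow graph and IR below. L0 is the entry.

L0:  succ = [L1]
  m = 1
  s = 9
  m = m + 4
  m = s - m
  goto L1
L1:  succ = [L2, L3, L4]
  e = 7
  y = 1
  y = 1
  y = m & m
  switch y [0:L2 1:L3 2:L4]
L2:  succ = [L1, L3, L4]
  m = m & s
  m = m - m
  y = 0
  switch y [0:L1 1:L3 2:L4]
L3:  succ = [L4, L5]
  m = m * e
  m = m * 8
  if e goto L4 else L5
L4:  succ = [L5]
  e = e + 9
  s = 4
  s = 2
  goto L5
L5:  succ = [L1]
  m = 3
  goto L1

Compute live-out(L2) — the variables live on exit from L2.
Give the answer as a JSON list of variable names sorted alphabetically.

Block summaries:
  L0: {m,s} / ∅
  L1: {e,y} / {m}
  L2: {m,y} / {m,s}
  L3: {m} / {e,m}
  L4: {e,s} / {e}
  L5: {m} / ∅

Liveness:
  L0: in=∅ out={m,s}
  L1: in={m,s} out={e,m,s}
  L2: in={e,m,s} out={e,m,s}
  L3: in={e,m,s} out={e,s}
  L4: in={e} out={s}
  L5: in={s} out={m,s}

live-out(L2) = ["e", "m", "s"]

Answer: ["e", "m", "s"]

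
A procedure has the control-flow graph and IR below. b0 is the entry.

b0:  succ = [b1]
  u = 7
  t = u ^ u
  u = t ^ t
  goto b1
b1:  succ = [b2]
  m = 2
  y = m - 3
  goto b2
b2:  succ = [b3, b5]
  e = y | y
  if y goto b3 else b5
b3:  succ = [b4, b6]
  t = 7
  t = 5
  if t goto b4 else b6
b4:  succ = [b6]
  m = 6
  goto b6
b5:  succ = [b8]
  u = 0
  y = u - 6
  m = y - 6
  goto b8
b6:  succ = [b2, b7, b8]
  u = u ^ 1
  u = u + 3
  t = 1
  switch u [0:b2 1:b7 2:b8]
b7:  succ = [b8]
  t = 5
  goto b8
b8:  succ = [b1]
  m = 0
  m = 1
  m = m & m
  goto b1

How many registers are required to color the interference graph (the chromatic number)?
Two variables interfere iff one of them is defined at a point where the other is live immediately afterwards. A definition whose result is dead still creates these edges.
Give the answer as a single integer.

Block summaries:
  b0: {t,u} / ∅
  b1: {m,y} / ∅
  b2: {e} / {y}
  b3: {t} / ∅
  b4: {m} / ∅
  b5: {m,u,y} / ∅
  b6: {t,u} / {u}
  b7: {t} / ∅
  b8: {m} / ∅

Backward fixpoint:
  b0: in=∅ out={u}
  b1: in={u} out={u,y}
  b2: in={u,y} out={u,y}
  b3: in={u,y} out={u,y}
  b4: in={u,y} out={u,y}
  b5: in=∅ out={u}
  b6: in={u,y} out={u,y}
  b7: in={u} out={u}
  b8: in={u} out={u}

Interfere edges:
  e: {u,y}
  m: {u,y}
  t: {u,y}
  u: {e,m,t,y}
  y: {e,m,t,u}

Registers:
  {e,u,y} pairwise interfere (3-clique) ⇒ χ ≥ 3
  3-colouring: c0={u}  c1={y}  c2={e,m,t}
  χ = 3

Answer: 3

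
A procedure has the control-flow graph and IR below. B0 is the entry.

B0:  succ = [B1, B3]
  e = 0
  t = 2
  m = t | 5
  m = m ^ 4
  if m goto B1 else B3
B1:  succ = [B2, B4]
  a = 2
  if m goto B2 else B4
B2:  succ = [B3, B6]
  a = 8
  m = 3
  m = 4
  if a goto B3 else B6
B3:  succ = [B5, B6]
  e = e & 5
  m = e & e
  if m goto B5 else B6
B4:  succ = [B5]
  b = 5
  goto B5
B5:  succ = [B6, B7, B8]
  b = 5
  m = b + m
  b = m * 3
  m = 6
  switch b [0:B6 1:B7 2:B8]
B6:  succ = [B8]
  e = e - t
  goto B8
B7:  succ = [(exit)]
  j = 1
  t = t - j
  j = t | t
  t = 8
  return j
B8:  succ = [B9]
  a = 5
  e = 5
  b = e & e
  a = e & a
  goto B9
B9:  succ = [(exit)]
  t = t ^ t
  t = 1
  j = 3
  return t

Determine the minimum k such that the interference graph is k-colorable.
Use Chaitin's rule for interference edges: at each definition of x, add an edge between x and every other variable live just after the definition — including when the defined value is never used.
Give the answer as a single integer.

Block summaries:
  B0 def {e,m,t} use ∅
  B1 def {a} use {m}
  B2 def {a,m} use ∅
  B3 def {e,m} use {e}
  B4 def {b} use ∅
  B5 def {b,m} use {m}
  B6 def {e} use {e,t}
  B7 def {j,t} use {t}
  B8 def {a,b,e} use ∅
  B9 def {j,t} use {t}

Backward fixpoint:
  B0: in=∅ out={e,m,t}
  B1: in={e,m,t} out={e,m,t}
  B2: in={e,t} out={e,t}
  B3: in={e,t} out={e,m,t}
  B4: in={e,m,t} out={e,m,t}
  B5: in={e,m,t} out={e,t}
  B6: in={e,t} out={t}
  B7: in={t} out=∅
  B8: in={t} out={t}
  B9: in={t} out=∅

Interfere edges:
  a: {b,e,m,t}
  b: {a,e,m,t}
  e: {a,b,m,t}
  j: {t}
  m: {a,b,e,t}
  t: {a,b,e,j,m}

Colouring:
  clique {a,b,e,m,t} ⇒ need ≥ 5
  5-colouring: r0={t}  r1={a,j}  r2={b}  r3={e}  r4={m}
  χ = 5

Answer: 5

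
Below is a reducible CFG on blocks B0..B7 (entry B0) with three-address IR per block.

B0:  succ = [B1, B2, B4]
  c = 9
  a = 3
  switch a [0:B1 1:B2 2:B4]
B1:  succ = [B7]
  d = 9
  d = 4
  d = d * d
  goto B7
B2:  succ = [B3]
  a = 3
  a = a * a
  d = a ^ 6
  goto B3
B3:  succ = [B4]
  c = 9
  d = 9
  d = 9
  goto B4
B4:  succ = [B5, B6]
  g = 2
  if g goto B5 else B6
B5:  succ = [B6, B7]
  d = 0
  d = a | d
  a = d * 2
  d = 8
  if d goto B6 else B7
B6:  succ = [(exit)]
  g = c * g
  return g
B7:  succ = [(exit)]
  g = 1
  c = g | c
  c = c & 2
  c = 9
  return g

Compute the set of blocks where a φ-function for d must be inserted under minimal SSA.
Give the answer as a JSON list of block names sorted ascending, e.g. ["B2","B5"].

idom tree: B1←B0 B2←B0 B3←B2 B4←B0 B5←B4 B6←B4 B7←B0
Join-block Dom:
  B4: preds {B0,B3}: {B0} ∩ {B0,B2,B3} = {B0}; idom=B0
  B6: preds {B4,B5}: {B0,B4} ∩ {B0,B4,B5} = {B0,B4}; idom=B4
  B7: preds {B1,B5}: {B0,B1} ∩ {B0,B4,B5} = {B0}; idom=B0

DF derivation:
  B4←B0: walk · to B0
  B4←B3: walk B3→B2 to B0
  B6←B4: walk · to B4
  B6←B5: walk B5 to B4
  B7←B1: walk B1 to B0
  B7←B5: walk B5→B4 to B0
  B0: DF=∅
  B1: DF={B7}
  B2: DF={B4}
  B3: DF={B4}
  B4: DF={B7}
  B5: DF={B6,B7}
  B6: DF=∅
  B7: DF=∅

φ for d: defs {B1,B2,B3,B5}
  DF⁺ = {B4,B6,B7}

Answer: ["B4", "B6", "B7"]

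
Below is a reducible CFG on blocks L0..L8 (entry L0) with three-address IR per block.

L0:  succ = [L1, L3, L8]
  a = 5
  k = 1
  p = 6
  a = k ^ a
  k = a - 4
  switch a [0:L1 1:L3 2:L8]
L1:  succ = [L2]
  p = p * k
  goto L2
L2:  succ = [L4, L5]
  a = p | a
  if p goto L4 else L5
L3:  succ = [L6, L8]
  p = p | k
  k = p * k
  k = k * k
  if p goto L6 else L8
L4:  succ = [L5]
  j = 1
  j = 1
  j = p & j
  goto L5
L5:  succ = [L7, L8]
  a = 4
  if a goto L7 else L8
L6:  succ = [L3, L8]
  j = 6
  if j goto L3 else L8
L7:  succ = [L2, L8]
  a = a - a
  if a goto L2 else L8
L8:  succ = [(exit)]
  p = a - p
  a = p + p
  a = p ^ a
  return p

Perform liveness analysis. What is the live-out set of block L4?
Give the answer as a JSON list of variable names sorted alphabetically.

Answer: ["p"]

Derivation:
Per-block:
  L0: def={a,k,p} ue=∅
  L1: def={p} ue={k,p}
  L2: def={a} ue={a,p}
  L3: def={k,p} ue={k,p}
  L4: def={j} ue={p}
  L5: def={a} ue=∅
  L6: def={j} ue=∅
  L7: def={a} ue={a}
  L8: def={a,p} ue={a,p}

Backward fixpoint:
  L0 li=∅ lo={a,k,p}
  L1 li={a,k,p} lo={a,p}
  L2 li={a,p} lo={p}
  L3 li={a,k,p} lo={a,k,p}
  L4 li={p} lo={p}
  L5 li={p} lo={a,p}
  L6 li={a,k,p} lo={a,k,p}
  L7 li={a,p} lo={a,p}
  L8 li={a,p} lo=∅

live-out(L4) = ["p"]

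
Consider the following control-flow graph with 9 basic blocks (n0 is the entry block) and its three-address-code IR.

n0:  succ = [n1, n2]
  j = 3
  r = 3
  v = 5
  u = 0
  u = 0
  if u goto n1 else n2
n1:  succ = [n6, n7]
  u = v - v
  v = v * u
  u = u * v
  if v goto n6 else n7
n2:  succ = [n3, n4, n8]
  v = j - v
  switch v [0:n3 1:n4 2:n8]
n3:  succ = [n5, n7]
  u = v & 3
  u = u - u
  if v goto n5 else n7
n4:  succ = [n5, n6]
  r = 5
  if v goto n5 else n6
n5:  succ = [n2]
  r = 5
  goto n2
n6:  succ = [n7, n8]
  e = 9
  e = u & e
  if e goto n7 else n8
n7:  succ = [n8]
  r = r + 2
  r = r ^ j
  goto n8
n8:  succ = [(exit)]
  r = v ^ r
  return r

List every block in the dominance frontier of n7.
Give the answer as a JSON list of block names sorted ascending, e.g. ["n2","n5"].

Answer: ["n8"]

Derivation:
idom tree: n1←n0 n2←n0 n3←n2 n4←n2 n5←n2 n6←n0 n7←n0 n8←n0
Dom∩ at merges:
  n2: preds {n0,n5}: {n0} ∩ {n0,n2,n5} = {n0}; idom=n0
  n5: preds {n3,n4}: {n0,n2,n3} ∩ {n0,n2,n4} = {n0,n2}; idom=n2
  n6: preds {n1,n4}: {n0,n1} ∩ {n0,n2,n4} = {n0}; idom=n0
  n7: preds {n1,n3,n6}: {n0,n1} ∩ {n0,n2,n3} ∩ {n0,n6} = {n0}; idom=n0
  n8: preds {n2,n6,n7}: {n0,n2} ∩ {n0,n6} ∩ {n0,n7} = {n0}; idom=n0

Frontier:
  n2←n0: walk · to n0
  n2←n5: walk n5→n2 to n0
  n5←n3: walk n3 to n2
  n5←n4: walk n4 to n2
  n6←n1: walk n1 to n0
  n6←n4: walk n4→n2 to n0
  n7←n1: walk n1 to n0
  n7←n3: walk n3→n2 to n0
  n7←n6: walk n6 to n0
  n8←n2: walk n2 to n0
  n8←n6: walk n6 to n0
  n8←n7: walk n7 to n0
  DF(n0)=∅
  DF(n1)={n6,n7}
  DF(n2)={n2,n6,n7,n8}
  DF(n3)={n5,n7}
  DF(n4)={n5,n6}
  DF(n5)={n2}
  DF(n6)={n7,n8}
  DF(n7)={n8}
  DF(n8)=∅

DF(n7) = ["n8"]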